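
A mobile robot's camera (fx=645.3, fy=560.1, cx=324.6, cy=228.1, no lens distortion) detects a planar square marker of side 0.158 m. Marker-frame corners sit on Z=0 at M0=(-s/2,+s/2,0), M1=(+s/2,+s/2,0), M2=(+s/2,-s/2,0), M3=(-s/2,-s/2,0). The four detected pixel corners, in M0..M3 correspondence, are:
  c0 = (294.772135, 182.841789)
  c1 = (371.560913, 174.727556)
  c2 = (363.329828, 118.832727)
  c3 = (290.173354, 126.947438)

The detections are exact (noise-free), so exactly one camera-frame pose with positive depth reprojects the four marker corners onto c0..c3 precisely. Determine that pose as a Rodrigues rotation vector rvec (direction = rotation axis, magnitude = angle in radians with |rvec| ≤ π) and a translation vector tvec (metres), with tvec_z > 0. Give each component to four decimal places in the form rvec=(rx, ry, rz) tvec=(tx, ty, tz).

Intrinsics K: fx=645.3, fy=560.1, cx=324.6, cy=228.1
Marker side s = 0.158 m; corners in marker frame (Z=0):
  M0 = (-0.0790, +0.0790, 0)
  M1 = (+0.0790, +0.0790, 0)
  M2 = (+0.0790, -0.0790, 0)
  M3 = (-0.0790, -0.0790, 0)
Detected image corners:
  c0 = (294.772135, 182.841789) px
  c1 = (371.560913, 174.727556) px
  c2 = (363.329828, 118.832727) px
  c3 = (290.173354, 126.947438) px
Planar DLT: solve 8×8 A·h = b for H (H[2,2]=1):
  H  [+459.70949 -59.37340 +329.75194]
  H  [-57.99776 +308.07930 +150.18280]
  H  [-0.04402 -0.30287 +1.00000]
B = K⁻¹H; ‖b₁‖=0.740824, ‖b₂‖=0.740824; λ = 2/(‖b₁‖+‖b₂‖) = 1.349849, sign → tz>0 ⇒ λ=+1.349849
r₁ = λ·B[:,0] = (+0.99152,-0.11557,-0.05942); r₂ = λ·B[:,1] = (+0.08145,+0.90897,-0.40883)
r₃ = r₁×r₂ = (+0.10127,+0.40052,+0.91068); SVD([r₁ r₂ r₃]) → R = UVᵀ:
  R  [+0.99152 +0.08145 +0.10127]
  R  [-0.11557 +0.90897 +0.40052]
  R  [-0.05942 -0.40883 +0.91068]
t = (+0.01078, -0.18778, +1.34985) m
tr R = 2.811165; θ = arccos((tr R − 1)/2) = 0.438046 rad = 25.098°
axis k = ((R−Rᵀ)₃₂, (R−Rᵀ)₁₃, (R−Rᵀ)₂₁) / (2 sinθ) = (-0.954035, +0.189416, -0.232248)
rvec = θ·k = (-0.417911, +0.082973, -0.101735)

rvec=(-0.4179, 0.0830, -0.1017) tvec=(0.0108, -0.1878, 1.3498)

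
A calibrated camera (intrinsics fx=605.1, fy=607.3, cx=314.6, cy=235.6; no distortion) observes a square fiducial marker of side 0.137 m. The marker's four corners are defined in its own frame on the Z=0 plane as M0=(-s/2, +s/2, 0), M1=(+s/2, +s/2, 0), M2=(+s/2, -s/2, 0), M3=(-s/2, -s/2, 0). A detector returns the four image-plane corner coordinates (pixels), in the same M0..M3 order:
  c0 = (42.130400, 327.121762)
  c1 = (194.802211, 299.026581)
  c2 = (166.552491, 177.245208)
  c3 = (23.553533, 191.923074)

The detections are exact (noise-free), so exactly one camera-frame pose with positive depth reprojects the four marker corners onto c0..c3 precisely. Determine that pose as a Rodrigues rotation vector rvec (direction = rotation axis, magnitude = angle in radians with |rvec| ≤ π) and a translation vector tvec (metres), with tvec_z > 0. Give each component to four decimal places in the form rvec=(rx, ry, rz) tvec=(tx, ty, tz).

rvec=(-0.4050, -0.3666, -0.2253) tvec=(-0.1985, 0.0098, 0.5862)

Intrinsics K: fx=605.1, fy=607.3, cx=314.6, cy=235.6
Marker side s = 0.137 m; corners in marker frame (Z=0):
  M0 = (-0.0685, +0.0685, 0)
  M1 = (+0.0685, +0.0685, 0)
  M2 = (+0.0685, -0.0685, 0)
  M3 = (-0.0685, -0.0685, 0)
Detected image corners:
  c0 = (42.130400, 327.121762) px
  c1 = (194.802211, 299.026581) px
  c2 = (166.552491, 177.245208) px
  c3 = (23.553533, 191.923074) px
Planar DLT: solve 8×8 A·h = b for H (H[2,2]=1):
  H  [+1148.69560 +110.27420 +109.66027]
  H  [+11.36666 +790.60011 +245.77653]
  H  [+0.66518 -0.58294 +1.00000]
B = K⁻¹H; ‖b₁‖=1.705891, ‖b₂‖=1.705891; λ = 2/(‖b₁‖+‖b₂‖) = 0.586204, sign → tz>0 ⇒ λ=+0.586204
r₁ = λ·B[:,0] = (+0.91009,-0.14030,+0.38993); r₂ = λ·B[:,1] = (+0.28450,+0.89571,-0.34172)
r₃ = r₁×r₂ = (-0.30132,+0.42193,+0.85509); SVD([r₁ r₂ r₃]) → R = UVᵀ:
  R  [+0.91009 +0.28450 -0.30132]
  R  [-0.14030 +0.89571 +0.42193]
  R  [+0.38993 -0.34172 +0.85509]
t = (-0.19854, +0.00982, +0.58620) m
tr R = 2.660888; θ = arccos((tr R − 1)/2) = 0.590893 rad = 33.856°
axis k = ((R−Rᵀ)₃₂, (R−Rᵀ)₁₃, (R−Rᵀ)₂₁) / (2 sinθ) = (-0.685379, -0.620403, -0.381256)
rvec = θ·k = (-0.404985, -0.366591, -0.225281)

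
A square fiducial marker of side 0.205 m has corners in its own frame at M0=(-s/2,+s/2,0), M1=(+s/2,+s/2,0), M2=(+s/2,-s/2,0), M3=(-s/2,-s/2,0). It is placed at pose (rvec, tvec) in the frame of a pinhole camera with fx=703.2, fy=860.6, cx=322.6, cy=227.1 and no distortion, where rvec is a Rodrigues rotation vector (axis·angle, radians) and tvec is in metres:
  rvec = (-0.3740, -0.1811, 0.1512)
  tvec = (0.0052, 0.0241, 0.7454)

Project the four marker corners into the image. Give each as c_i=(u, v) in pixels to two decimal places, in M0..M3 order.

c0=(214.78, 351.48) c1=(413.48, 390.16) c2=(425.11, 171.33) c3=(246.76, 127.91)

Intrinsics K: fx=703.2, fy=860.6, cx=322.6, cy=227.1
Marker side s = 0.205 m; corners in marker frame (Z=0):
  M0 = (-0.1025, +0.1025, 0)
  M1 = (+0.1025, +0.1025, 0)
  M2 = (+0.1025, -0.1025, 0)
  M3 = (-0.1025, -0.1025, 0)
rvec = (-0.3740, -0.1811, 0.1512), |rvec| = θ = 0.44219 rad = 25.336°
Rodrigues: sinθ=0.42792, 1−cosθ=0.09618; R = I + sinθ·[k]× + (1−cosθ)·[k]×²:
    [+0.97262 -0.11300 -0.20307]
    [+0.17964 +0.91995 +0.34846]
    [+0.14744 -0.37540 +0.91506]
t = (0.0052, 0.0241, 0.7454) m
M0: Pc = R·M0+t = (-0.10608, +0.09998, +0.69181); u = 703.2·(-0.10608)/0.69181 + 322.6 = 214.7769, v = 860.6·(+0.09998)/0.69181 + 227.1 = 351.4759
M1: Pc = R·M1+t = (+0.09331, +0.13681, +0.72203); u = 703.2·(+0.09331)/0.72203 + 322.6 = 413.4769, v = 860.6·(+0.13681)/0.72203 + 227.1 = 390.1624
M2: Pc = R·M2+t = (+0.11648, -0.05178, +0.79899); u = 703.2·(+0.11648)/0.79899 + 322.6 = 425.1121, v = 860.6·(-0.05178)/0.79899 + 227.1 = 171.3253
M3: Pc = R·M3+t = (-0.08291, -0.08861, +0.76877); u = 703.2·(-0.08291)/0.76877 + 322.6 = 246.7604, v = 860.6·(-0.08861)/0.76877 + 227.1 = 127.9076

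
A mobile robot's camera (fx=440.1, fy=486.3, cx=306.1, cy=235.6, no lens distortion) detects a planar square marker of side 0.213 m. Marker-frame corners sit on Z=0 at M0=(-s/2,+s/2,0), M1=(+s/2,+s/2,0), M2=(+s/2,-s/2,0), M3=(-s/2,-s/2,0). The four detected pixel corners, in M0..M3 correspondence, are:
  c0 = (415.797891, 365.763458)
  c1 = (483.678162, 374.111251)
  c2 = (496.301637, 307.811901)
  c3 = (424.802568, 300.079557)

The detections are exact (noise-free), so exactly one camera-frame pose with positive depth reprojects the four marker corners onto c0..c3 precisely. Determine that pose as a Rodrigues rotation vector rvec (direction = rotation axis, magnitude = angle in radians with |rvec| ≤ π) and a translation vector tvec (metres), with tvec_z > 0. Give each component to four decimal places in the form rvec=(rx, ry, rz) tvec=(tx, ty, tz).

Intrinsics K: fx=440.1, fy=486.3, cx=306.1, cy=235.6
Marker side s = 0.213 m; corners in marker frame (Z=0):
  M0 = (-0.1065, +0.1065, 0)
  M1 = (+0.1065, +0.1065, 0)
  M2 = (+0.1065, -0.1065, 0)
  M3 = (-0.1065, -0.1065, 0)
Detected image corners:
  c0 = (415.797891, 365.763458) px
  c1 = (483.678162, 374.111251) px
  c2 = (496.301637, 307.811901) px
  c3 = (424.802568, 300.079557) px
Planar DLT: solve 8×8 A·h = b for H (H[2,2]=1):
  H  [+294.14451 +55.16101 +454.74347]
  H  [+13.48122 +388.18084 +337.72803]
  H  [-0.07212 +0.23260 +1.00000]
B = K⁻¹H; ‖b₁‖=0.724846, ‖b₂‖=0.724846; λ = 2/(‖b₁‖+‖b₂‖) = 1.379603, sign → tz>0 ⇒ λ=+1.379603
r₁ = λ·B[:,0] = (+0.99127,+0.08645,-0.09950); r₂ = λ·B[:,1] = (-0.05027,+0.94578,+0.32089)
r₃ = r₁×r₂ = (+0.12185,-0.31309,+0.94187); SVD([r₁ r₂ r₃]) → R = UVᵀ:
  R  [+0.99127 -0.05027 +0.12185]
  R  [+0.08645 +0.94578 -0.31309]
  R  [-0.09950 +0.32089 +0.94187]
t = (+0.46596, +0.28973, +1.37960) m
tr R = 2.878929; θ = arccos((tr R − 1)/2) = 0.349732 rad = 20.038°
axis k = ((R−Rᵀ)₃₂, (R−Rᵀ)₁₃, (R−Rᵀ)₂₁) / (2 sinθ) = (+0.925130, +0.323001, +0.199513)
rvec = θ·k = (+0.323548, +0.112964, +0.069776)

rvec=(0.3235, 0.1130, 0.0698) tvec=(0.4660, 0.2897, 1.3796)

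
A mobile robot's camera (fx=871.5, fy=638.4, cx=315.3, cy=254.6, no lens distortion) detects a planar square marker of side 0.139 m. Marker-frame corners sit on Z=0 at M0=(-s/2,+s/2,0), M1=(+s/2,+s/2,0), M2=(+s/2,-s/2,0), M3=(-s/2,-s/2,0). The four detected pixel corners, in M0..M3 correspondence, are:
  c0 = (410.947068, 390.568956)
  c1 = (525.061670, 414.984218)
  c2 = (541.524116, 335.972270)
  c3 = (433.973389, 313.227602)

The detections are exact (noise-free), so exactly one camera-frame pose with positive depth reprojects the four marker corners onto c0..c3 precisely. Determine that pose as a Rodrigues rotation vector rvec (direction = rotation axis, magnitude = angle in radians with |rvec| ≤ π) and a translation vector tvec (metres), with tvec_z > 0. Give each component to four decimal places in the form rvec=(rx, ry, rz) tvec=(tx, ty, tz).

Intrinsics K: fx=871.5, fy=638.4, cx=315.3, cy=254.6
Marker side s = 0.139 m; corners in marker frame (Z=0):
  M0 = (-0.0695, +0.0695, 0)
  M1 = (+0.0695, +0.0695, 0)
  M2 = (+0.0695, -0.0695, 0)
  M3 = (-0.0695, -0.0695, 0)
Detected image corners:
  c0 = (410.947068, 390.568956) px
  c1 = (525.061670, 414.984218) px
  c2 = (541.524116, 335.972270) px
  c3 = (433.973389, 313.227602) px
Planar DLT: solve 8×8 A·h = b for H (H[2,2]=1):
  H  [+785.21131 -347.73052 +478.07962]
  H  [+160.75402 +405.90546 +362.49959]
  H  [-0.02394 -0.43033 +1.00000]
B = K⁻¹H; ‖b₁‖=0.946753, ‖b₂‖=0.946753; λ = 2/(‖b₁‖+‖b₂‖) = 1.056242, sign → tz>0 ⇒ λ=+1.056242
r₁ = λ·B[:,0] = (+0.96081,+0.27605,-0.02529); r₂ = λ·B[:,1] = (-0.25700,+0.85285,-0.45453)
r₃ = r₁×r₂ = (-0.10391,+0.44322,+0.89037); SVD([r₁ r₂ r₃]) → R = UVᵀ:
  R  [+0.96081 -0.25700 -0.10391]
  R  [+0.27605 +0.85285 +0.44322]
  R  [-0.02529 -0.45453 +0.89037]
t = (+0.19729, +0.17852, +1.05624) m
tr R = 2.704029; θ = arccos((tr R − 1)/2) = 0.550975 rad = 31.569°
axis k = ((R−Rᵀ)₃₂, (R−Rᵀ)₁₃, (R−Rᵀ)₂₁) / (2 sinθ) = (-0.857423, -0.075094, +0.509104)
rvec = θ·k = (-0.472419, -0.041375, +0.280504)

rvec=(-0.4724, -0.0414, 0.2805) tvec=(0.1973, 0.1785, 1.0562)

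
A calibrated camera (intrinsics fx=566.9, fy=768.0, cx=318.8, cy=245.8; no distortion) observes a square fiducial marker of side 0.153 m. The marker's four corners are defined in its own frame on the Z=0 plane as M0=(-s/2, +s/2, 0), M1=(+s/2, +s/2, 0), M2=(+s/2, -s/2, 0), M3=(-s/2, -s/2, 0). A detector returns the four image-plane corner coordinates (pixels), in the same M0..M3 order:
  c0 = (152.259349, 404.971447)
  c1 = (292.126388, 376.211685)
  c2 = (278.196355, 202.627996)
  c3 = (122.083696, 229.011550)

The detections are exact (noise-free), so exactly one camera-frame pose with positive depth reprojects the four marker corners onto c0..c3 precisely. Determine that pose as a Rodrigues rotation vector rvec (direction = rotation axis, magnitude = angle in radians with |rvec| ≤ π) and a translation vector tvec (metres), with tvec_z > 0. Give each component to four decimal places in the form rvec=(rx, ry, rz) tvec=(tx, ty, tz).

Intrinsics K: fx=566.9, fy=768.0, cx=318.8, cy=245.8
Marker side s = 0.153 m; corners in marker frame (Z=0):
  M0 = (-0.0765, +0.0765, 0)
  M1 = (+0.0765, +0.0765, 0)
  M2 = (+0.0765, -0.0765, 0)
  M3 = (-0.0765, -0.0765, 0)
Detected image corners:
  c0 = (152.259349, 404.971447) px
  c1 = (292.126388, 376.211685) px
  c2 = (278.196355, 202.627996) px
  c3 = (122.083696, 229.011550) px
Planar DLT: solve 8×8 A·h = b for H (H[2,2]=1):
  H  [+1006.14605 +288.63128 +212.86432]
  H  [-120.75942 +1350.80807 +307.59722]
  H  [+0.19741 +0.68807 +1.00000]
B = K⁻¹H; ‖b₁‖=1.689913, ‖b₂‖=1.689913; λ = 2/(‖b₁‖+‖b₂‖) = 0.591747, sign → tz>0 ⇒ λ=+0.591747
r₁ = λ·B[:,0] = (+0.98455,-0.13043,+0.11682); r₂ = λ·B[:,1] = (+0.07231,+0.91049,+0.40716)
r₃ = r₁×r₂ = (-0.15947,-0.39242,+0.90585); SVD([r₁ r₂ r₃]) → R = UVᵀ:
  R  [+0.98455 +0.07231 -0.15947]
  R  [-0.13043 +0.91049 -0.39242]
  R  [+0.11682 +0.40716 +0.90585]
t = (-0.11058, +0.04761, +0.59175) m
tr R = 2.800895; θ = arccos((tr R − 1)/2) = 0.449999 rad = 25.783°
axis k = ((R−Rᵀ)₃₂, (R−Rᵀ)₁₃, (R−Rᵀ)₂₁) / (2 sinθ) = (+0.919139, -0.317596, -0.233059)
rvec = θ·k = (+0.413612, -0.142918, -0.104876)

rvec=(0.4136, -0.1429, -0.1049) tvec=(-0.1106, 0.0476, 0.5917)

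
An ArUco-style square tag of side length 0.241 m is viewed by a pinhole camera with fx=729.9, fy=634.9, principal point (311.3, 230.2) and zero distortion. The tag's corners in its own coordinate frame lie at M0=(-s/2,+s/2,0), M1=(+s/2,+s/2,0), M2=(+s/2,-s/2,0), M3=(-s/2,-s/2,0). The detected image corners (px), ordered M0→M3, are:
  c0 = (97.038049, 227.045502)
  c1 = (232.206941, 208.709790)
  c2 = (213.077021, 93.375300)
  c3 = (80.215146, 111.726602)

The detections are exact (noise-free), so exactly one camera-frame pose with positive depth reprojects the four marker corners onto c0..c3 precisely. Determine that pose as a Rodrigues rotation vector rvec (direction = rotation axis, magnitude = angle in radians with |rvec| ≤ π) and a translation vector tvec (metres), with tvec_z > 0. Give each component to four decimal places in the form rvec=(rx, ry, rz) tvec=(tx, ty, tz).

rvec=(-0.0891, 0.0220, -0.1532) tvec=(-0.2760, -0.1435, 1.2928)

Intrinsics K: fx=729.9, fy=634.9, cx=311.3, cy=230.2
Marker side s = 0.241 m; corners in marker frame (Z=0):
  M0 = (-0.1205, +0.1205, 0)
  M1 = (+0.1205, +0.1205, 0)
  M2 = (+0.1205, -0.1205, 0)
  M3 = (-0.1205, -0.1205, 0)
Detected image corners:
  c0 = (97.038049, 227.045502) px
  c1 = (232.206941, 208.709790) px
  c2 = (213.077021, 93.375300) px
  c3 = (80.215146, 111.726602) px
Planar DLT: solve 8×8 A·h = b for H (H[2,2]=1):
  H  [+554.22338 +63.71096 +155.46437]
  H  [-77.98463 +467.34076 +159.74175]
  H  [-0.01167 -0.06986 +1.00000]
B = K⁻¹H; ‖b₁‖=0.773528, ‖b₂‖=0.773528; λ = 2/(‖b₁‖+‖b₂‖) = 1.292779, sign → tz>0 ⇒ λ=+1.292779
r₁ = λ·B[:,0] = (+0.98806,-0.15332,-0.01509); r₂ = λ·B[:,1] = (+0.15136,+0.98434,-0.09032)
r₃ = r₁×r₂ = (+0.02870,+0.08696,+0.99580); SVD([r₁ r₂ r₃]) → R = UVᵀ:
  R  [+0.98806 +0.15136 +0.02870]
  R  [-0.15332 +0.98434 +0.08696]
  R  [-0.01509 -0.09032 +0.99580]
t = (-0.27601, -0.14347, +1.29278) m
tr R = 2.968203; θ = arccos((tr R − 1)/2) = 0.178554 rad = 10.230°
axis k = ((R−Rᵀ)₃₂, (R−Rᵀ)₁₃, (R−Rᵀ)₂₁) / (2 sinθ) = (-0.499066, +0.123287, -0.857749)
rvec = θ·k = (-0.089110, +0.022013, -0.153154)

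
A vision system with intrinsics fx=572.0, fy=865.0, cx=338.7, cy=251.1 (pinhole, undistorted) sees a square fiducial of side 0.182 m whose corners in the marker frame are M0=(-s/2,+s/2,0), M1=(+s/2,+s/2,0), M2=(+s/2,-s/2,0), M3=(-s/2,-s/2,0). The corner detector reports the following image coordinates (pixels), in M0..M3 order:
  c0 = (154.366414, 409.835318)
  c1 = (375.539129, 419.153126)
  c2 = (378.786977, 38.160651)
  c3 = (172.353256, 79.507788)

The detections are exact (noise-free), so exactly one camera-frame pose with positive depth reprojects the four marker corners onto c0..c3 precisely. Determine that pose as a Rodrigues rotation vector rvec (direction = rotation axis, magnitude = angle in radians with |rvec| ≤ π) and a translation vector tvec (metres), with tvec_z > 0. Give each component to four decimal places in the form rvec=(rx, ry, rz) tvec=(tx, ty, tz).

Intrinsics K: fx=572.0, fy=865.0, cx=338.7, cy=251.1
Marker side s = 0.182 m; corners in marker frame (Z=0):
  M0 = (-0.0910, +0.0910, 0)
  M1 = (+0.0910, +0.0910, 0)
  M2 = (+0.0910, -0.0910, 0)
  M3 = (-0.0910, -0.0910, 0)
Detected image corners:
  c0 = (154.366414, 409.835318) px
  c1 = (375.539129, 419.153126) px
  c2 = (378.786977, 38.160651) px
  c3 = (172.353256, 79.507788) px
Planar DLT: solve 8×8 A·h = b for H (H[2,2]=1):
  H  [+956.57027 -174.41683 +262.66606]
  H  [-282.99469 +1844.96003 +230.47459]
  H  [-0.80156 -0.41858 +1.00000]
B = K⁻¹H; ‖b₁‖=2.293651, ‖b₂‖=2.293651; λ = 2/(‖b₁‖+‖b₂‖) = 0.435986, sign → tz>0 ⇒ λ=+0.435986
r₁ = λ·B[:,0] = (+0.93604,-0.04119,-0.34947); r₂ = λ·B[:,1] = (-0.02488,+0.98289,-0.18250)
r₃ = r₁×r₂ = (+0.35101,+0.17952,+0.91900); SVD([r₁ r₂ r₃]) → R = UVᵀ:
  R  [+0.93604 -0.02488 +0.35101]
  R  [-0.04119 +0.98289 +0.17952]
  R  [-0.34947 -0.18250 +0.91900]
t = (-0.05795, -0.01040, +0.43599) m
tr R = 2.837938; θ = arccos((tr R − 1)/2) = 0.405339 rad = 23.224°
axis k = ((R−Rᵀ)₃₂, (R−Rᵀ)₁₃, (R−Rᵀ)₂₁) / (2 sinθ) = (-0.459024, +0.888183, -0.020680)
rvec = θ·k = (-0.186060, +0.360015, -0.008383)

rvec=(-0.1861, 0.3600, -0.0084) tvec=(-0.0580, -0.0104, 0.4360)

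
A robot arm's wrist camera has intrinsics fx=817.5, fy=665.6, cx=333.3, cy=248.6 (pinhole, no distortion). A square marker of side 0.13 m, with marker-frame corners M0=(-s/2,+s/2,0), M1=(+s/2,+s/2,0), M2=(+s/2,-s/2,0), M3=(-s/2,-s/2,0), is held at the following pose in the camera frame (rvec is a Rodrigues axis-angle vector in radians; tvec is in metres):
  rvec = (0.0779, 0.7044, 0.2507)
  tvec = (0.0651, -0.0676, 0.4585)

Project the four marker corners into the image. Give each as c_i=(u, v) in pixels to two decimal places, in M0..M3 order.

c0=(340.24, 220.85) c1=(523.86, 266.92) c2=(585.86, 62.43) c3=(384.30, 48.72)

Intrinsics K: fx=817.5, fy=665.6, cx=333.3, cy=248.6
Marker side s = 0.13 m; corners in marker frame (Z=0):
  M0 = (-0.0650, +0.0650, 0)
  M1 = (+0.0650, +0.0650, 0)
  M2 = (+0.0650, -0.0650, 0)
  M3 = (-0.0650, -0.0650, 0)
rvec = (0.0779, 0.7044, 0.2507), |rvec| = θ = 0.75173 rad = 43.071°
Rodrigues: sinθ=0.68290, 1−cosθ=0.26949; R = I + sinθ·[k]× + (1−cosθ)·[k]×²:
    [+0.73340 -0.20158 +0.64922]
    [+0.25392 +0.96713 +0.01345]
    [-0.63059 +0.15498 +0.76048]
t = (0.0651, -0.0676, 0.4585) m
M0: Pc = R·M0+t = (+0.00433, -0.02124, +0.50956); u = 817.5·(+0.00433)/0.50956 + 333.3 = 340.2407, v = 665.6·(-0.02124)/0.50956 + 248.6 = 220.8548
M1: Pc = R·M1+t = (+0.09967, +0.01177, +0.42759); u = 817.5·(+0.09967)/0.42759 + 333.3 = 523.8562, v = 665.6·(+0.01177)/0.42759 + 248.6 = 266.9188
M2: Pc = R·M2+t = (+0.12587, -0.11396, +0.40744); u = 817.5·(+0.12587)/0.40744 + 333.3 = 585.8584, v = 665.6·(-0.11396)/0.40744 + 248.6 = 62.4335
M3: Pc = R·M3+t = (+0.03053, -0.14697, +0.48941); u = 817.5·(+0.03053)/0.48941 + 333.3 = 384.2985, v = 665.6·(-0.14697)/0.48941 + 248.6 = 48.7245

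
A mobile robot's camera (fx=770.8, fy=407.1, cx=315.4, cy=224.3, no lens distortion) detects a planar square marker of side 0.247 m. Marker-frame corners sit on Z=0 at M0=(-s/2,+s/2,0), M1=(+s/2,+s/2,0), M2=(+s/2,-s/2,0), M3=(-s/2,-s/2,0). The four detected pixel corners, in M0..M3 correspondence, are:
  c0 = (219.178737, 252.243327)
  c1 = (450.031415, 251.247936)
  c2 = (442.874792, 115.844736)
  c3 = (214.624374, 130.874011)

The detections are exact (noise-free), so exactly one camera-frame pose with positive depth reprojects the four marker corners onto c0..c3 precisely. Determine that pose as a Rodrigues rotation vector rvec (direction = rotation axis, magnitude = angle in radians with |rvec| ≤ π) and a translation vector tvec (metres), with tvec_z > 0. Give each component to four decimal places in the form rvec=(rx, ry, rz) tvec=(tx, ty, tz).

Intrinsics K: fx=770.8, fy=407.1, cx=315.4, cy=224.3
Marker side s = 0.247 m; corners in marker frame (Z=0):
  M0 = (-0.1235, +0.1235, 0)
  M1 = (+0.1235, +0.1235, 0)
  M2 = (+0.1235, -0.1235, 0)
  M3 = (-0.1235, -0.1235, 0)
Detected image corners:
  c0 = (219.178737, 252.243327) px
  c1 = (450.031415, 251.247936) px
  c2 = (442.874792, 115.844736) px
  c3 = (214.624374, 130.874011) px
Planar DLT: solve 8×8 A·h = b for H (H[2,2]=1):
  H  [+781.83699 +11.95699 +325.36121]
  H  [-115.96561 +511.74185 +187.49860]
  H  [-0.44471 -0.03455 +1.00000]
B = K⁻¹H; ‖b₁‖=1.276891, ‖b₂‖=1.276891; λ = 2/(‖b₁‖+‖b₂‖) = 0.783152, sign → tz>0 ⇒ λ=+0.783152
r₁ = λ·B[:,0] = (+0.93687,-0.03120,-0.34827); r₂ = λ·B[:,1] = (+0.02322,+0.99936,-0.02706)
r₃ = r₁×r₂ = (+0.34890,+0.01726,+0.93700); SVD([r₁ r₂ r₃]) → R = UVᵀ:
  R  [+0.93687 +0.02322 +0.34890]
  R  [-0.03120 +0.99936 +0.01726]
  R  [-0.34827 -0.02706 +0.93700]
t = (+0.01012, -0.07080, +0.78315) m
tr R = 2.873241; θ = arccos((tr R − 1)/2) = 0.357941 rad = 20.508°
axis k = ((R−Rᵀ)₃₂, (R−Rᵀ)₁₃, (R−Rᵀ)₂₁) / (2 sinθ) = (-0.063257, +0.994971, -0.077666)
rvec = θ·k = (-0.022642, +0.356140, -0.027800)

rvec=(-0.0226, 0.3561, -0.0278) tvec=(0.0101, -0.0708, 0.7832)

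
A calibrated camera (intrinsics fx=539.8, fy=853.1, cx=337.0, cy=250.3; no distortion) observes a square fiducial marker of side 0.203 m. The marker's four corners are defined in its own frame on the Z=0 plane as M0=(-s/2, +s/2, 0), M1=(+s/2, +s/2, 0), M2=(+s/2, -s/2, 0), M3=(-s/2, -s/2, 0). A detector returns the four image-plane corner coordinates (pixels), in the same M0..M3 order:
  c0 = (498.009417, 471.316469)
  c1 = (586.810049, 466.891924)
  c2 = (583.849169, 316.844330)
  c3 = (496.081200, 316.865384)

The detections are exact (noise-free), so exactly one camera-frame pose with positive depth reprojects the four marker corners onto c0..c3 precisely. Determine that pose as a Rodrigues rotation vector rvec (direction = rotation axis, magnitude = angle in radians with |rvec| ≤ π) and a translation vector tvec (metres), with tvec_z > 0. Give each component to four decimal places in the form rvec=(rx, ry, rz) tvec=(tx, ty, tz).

Intrinsics K: fx=539.8, fy=853.1, cx=337.0, cy=250.3
Marker side s = 0.203 m; corners in marker frame (Z=0):
  M0 = (-0.1015, +0.1015, 0)
  M1 = (+0.1015, +0.1015, 0)
  M2 = (+0.1015, -0.1015, 0)
  M3 = (-0.1015, -0.1015, 0)
Detected image corners:
  c0 = (498.009417, 471.316469) px
  c1 = (586.810049, 466.891924) px
  c2 = (583.849169, 316.844330) px
  c3 = (496.081200, 316.865384) px
Planar DLT: solve 8×8 A·h = b for H (H[2,2]=1):
  H  [+511.50282 -21.22657 +541.81416]
  H  [+44.75557 +725.65652 +392.48805]
  H  [+0.14158 -0.06154 +1.00000]
B = K⁻¹H; ‖b₁‖=0.870845, ‖b₂‖=0.870845; λ = 2/(‖b₁‖+‖b₂‖) = 1.148310, sign → tz>0 ⇒ λ=+1.148310
r₁ = λ·B[:,0] = (+0.98662,+0.01254,+0.16258); r₂ = λ·B[:,1] = (-0.00104,+0.99750,-0.07067)
r₃ = r₁×r₂ = (-0.16306,+0.06955,+0.98416); SVD([r₁ r₂ r₃]) → R = UVᵀ:
  R  [+0.98662 -0.00104 -0.16306]
  R  [+0.01254 +0.99750 +0.06955]
  R  [+0.16258 -0.07067 +0.98416]
t = (+0.43570, +0.19139, +1.14831) m
tr R = 2.968278; θ = arccos((tr R − 1)/2) = 0.178344 rad = 10.218°
axis k = ((R−Rᵀ)₃₂, (R−Rᵀ)₁₃, (R−Rᵀ)₂₁) / (2 sinθ) = (-0.395214, -0.917791, +0.038274)
rvec = θ·k = (-0.070484, -0.163683, +0.006826)

rvec=(-0.0705, -0.1637, 0.0068) tvec=(0.4357, 0.1914, 1.1483)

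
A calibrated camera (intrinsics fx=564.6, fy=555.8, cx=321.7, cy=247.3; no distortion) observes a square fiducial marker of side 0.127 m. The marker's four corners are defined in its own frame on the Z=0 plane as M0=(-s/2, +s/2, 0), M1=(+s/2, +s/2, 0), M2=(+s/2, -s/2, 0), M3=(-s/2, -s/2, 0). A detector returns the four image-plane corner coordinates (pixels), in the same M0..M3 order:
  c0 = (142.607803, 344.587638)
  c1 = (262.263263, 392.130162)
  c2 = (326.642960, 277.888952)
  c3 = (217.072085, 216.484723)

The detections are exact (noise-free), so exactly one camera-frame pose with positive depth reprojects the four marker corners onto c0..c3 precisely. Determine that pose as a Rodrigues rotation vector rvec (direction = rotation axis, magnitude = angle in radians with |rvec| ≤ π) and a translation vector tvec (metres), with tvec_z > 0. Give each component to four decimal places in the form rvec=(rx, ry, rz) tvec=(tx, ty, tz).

rvec=(0.0733, -0.5160, 0.5123) tvec=(-0.0735, 0.0570, 0.5135)

Intrinsics K: fx=564.6, fy=555.8, cx=321.7, cy=247.3
Marker side s = 0.127 m; corners in marker frame (Z=0):
  M0 = (-0.0635, +0.0635, 0)
  M1 = (+0.0635, +0.0635, 0)
  M2 = (+0.0635, -0.0635, 0)
  M3 = (-0.0635, -0.0635, 0)
Detected image corners:
  c0 = (142.607803, 344.587638) px
  c1 = (262.263263, 392.130162) px
  c2 = (326.642960, 277.888952) px
  c3 = (217.072085, 216.484723) px
Planar DLT: solve 8×8 A·h = b for H (H[2,2]=1):
  H  [+1128.12305 -571.66855 +240.86872]
  H  [+722.56560 +915.19577 +308.97556]
  H  [+0.95278 -0.11571 +1.00000]
B = K⁻¹H; ‖b₁‖=1.947565, ‖b₂‖=1.947565; λ = 2/(‖b₁‖+‖b₂‖) = 0.513462, sign → tz>0 ⇒ λ=+0.513462
r₁ = λ·B[:,0] = (+0.74720,+0.44985,+0.48922); r₂ = λ·B[:,1] = (-0.48604,+0.87192,-0.05941)
r₃ = r₁×r₂ = (-0.45328,-0.19338,+0.87014); SVD([r₁ r₂ r₃]) → R = UVᵀ:
  R  [+0.74720 -0.48604 -0.45328]
  R  [+0.44985 +0.87192 -0.19338]
  R  [+0.48922 -0.05941 +0.87014]
t = (-0.07351, +0.05698, +0.51346) m
tr R = 2.489248; θ = arccos((tr R − 1)/2) = 0.730825 rad = 41.873°
axis k = ((R−Rᵀ)₃₂, (R−Rᵀ)₁₃, (R−Rᵀ)₂₁) / (2 sinθ) = (+0.100354, -0.706010, +0.701056)
rvec = θ·k = (+0.073341, -0.515969, +0.512349)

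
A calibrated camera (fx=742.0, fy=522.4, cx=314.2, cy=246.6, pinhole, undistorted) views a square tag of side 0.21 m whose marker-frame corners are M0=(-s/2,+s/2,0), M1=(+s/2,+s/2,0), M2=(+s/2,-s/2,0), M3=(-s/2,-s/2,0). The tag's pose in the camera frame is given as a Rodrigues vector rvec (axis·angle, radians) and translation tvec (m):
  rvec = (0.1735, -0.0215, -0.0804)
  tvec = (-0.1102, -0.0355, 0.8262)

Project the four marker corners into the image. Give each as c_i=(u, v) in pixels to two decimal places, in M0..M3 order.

c0=(132.29, 293.81) c1=(316.51, 283.04) c2=(301.59, 151.63) c3=(109.00, 162.39)

Intrinsics K: fx=742.0, fy=522.4, cx=314.2, cy=246.6
Marker side s = 0.21 m; corners in marker frame (Z=0):
  M0 = (-0.1050, +0.1050, 0)
  M1 = (+0.1050, +0.1050, 0)
  M2 = (+0.1050, -0.1050, 0)
  M3 = (-0.1050, -0.1050, 0)
rvec = (0.1735, -0.0215, -0.0804), |rvec| = θ = 0.19243 rad = 11.025°
Rodrigues: sinθ=0.19124, 1−cosθ=0.01846; R = I + sinθ·[k]× + (1−cosθ)·[k]×²:
    [+0.99655 +0.07805 -0.02832]
    [-0.08176 +0.98177 -0.17157]
    [+0.01441 +0.17329 +0.98476]
t = (-0.1102, -0.0355, 0.8262) m
M0: Pc = R·M0+t = (-0.20664, +0.07617, +0.84288); u = 742.0·(-0.20664)/0.84288 + 314.2 = 132.2898, v = 522.4·(+0.07617)/0.84288 + 246.6 = 293.8094
M1: Pc = R·M1+t = (+0.00263, +0.05900, +0.84591); u = 742.0·(+0.00263)/0.84591 + 314.2 = 316.5089, v = 522.4·(+0.05900)/0.84591 + 246.6 = 283.0366
M2: Pc = R·M2+t = (-0.01376, -0.14717, +0.80952); u = 742.0·(-0.01376)/0.80952 + 314.2 = 301.5901, v = 522.4·(-0.14717)/0.80952 + 246.6 = 151.6270
M3: Pc = R·M3+t = (-0.22303, -0.13000, +0.80649); u = 742.0·(-0.22303)/0.80649 + 314.2 = 109.0024, v = 522.4·(-0.13000)/0.80649 + 246.6 = 162.3926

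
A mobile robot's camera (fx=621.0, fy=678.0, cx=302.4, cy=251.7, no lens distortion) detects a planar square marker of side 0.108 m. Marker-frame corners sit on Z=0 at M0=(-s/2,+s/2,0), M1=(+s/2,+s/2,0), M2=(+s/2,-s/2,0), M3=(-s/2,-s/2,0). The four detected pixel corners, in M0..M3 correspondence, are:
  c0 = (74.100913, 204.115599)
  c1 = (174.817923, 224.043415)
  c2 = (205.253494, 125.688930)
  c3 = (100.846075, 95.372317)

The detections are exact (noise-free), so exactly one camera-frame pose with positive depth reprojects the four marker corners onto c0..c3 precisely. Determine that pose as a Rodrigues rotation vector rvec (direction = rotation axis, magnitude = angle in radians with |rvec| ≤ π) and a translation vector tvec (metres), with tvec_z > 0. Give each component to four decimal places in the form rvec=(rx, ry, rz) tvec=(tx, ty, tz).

rvec=(0.4628, -0.4894, 0.2846) tvec=(-0.1673, -0.0827, 0.6419)

Intrinsics K: fx=621.0, fy=678.0, cx=302.4, cy=251.7
Marker side s = 0.108 m; corners in marker frame (Z=0):
  M0 = (-0.0540, +0.0540, 0)
  M1 = (+0.0540, +0.0540, 0)
  M2 = (+0.0540, -0.0540, 0)
  M3 = (-0.0540, -0.0540, 0)
Detected image corners:
  c0 = (74.100913, 204.115599) px
  c1 = (174.817923, 224.043415) px
  c2 = (205.253494, 125.688930) px
  c3 = (100.846075, 95.372317) px
Planar DLT: solve 8×8 A·h = b for H (H[2,2]=1):
  H  [+1059.36529 -188.50296 +140.52631]
  H  [+360.10801 +1046.73978 +164.39451]
  H  [+0.79440 +0.55462 +1.00000]
B = K⁻¹H; ‖b₁‖=1.557819, ‖b₂‖=1.557819; λ = 2/(‖b₁‖+‖b₂‖) = 0.641923, sign → tz>0 ⇒ λ=+0.641923
r₁ = λ·B[:,0] = (+0.84674,+0.15164,+0.50994); r₂ = λ·B[:,1] = (-0.36822,+0.85887,+0.35602)
r₃ = r₁×r₂ = (-0.38399,-0.48923,+0.78307); SVD([r₁ r₂ r₃]) → R = UVᵀ:
  R  [+0.84674 -0.36822 -0.38399]
  R  [+0.15164 +0.85887 -0.48923]
  R  [+0.50994 +0.35602 +0.78307]
t = (-0.16733, -0.08266, +0.64192) m
tr R = 2.488684; θ = arccos((tr R − 1)/2) = 0.731247 rad = 41.897°
axis k = ((R−Rᵀ)₃₂, (R−Rᵀ)₁₃, (R−Rᵀ)₂₁) / (2 sinθ) = (+0.632863, -0.669316, +0.389231)
rvec = θ·k = (+0.462779, -0.489436, +0.284624)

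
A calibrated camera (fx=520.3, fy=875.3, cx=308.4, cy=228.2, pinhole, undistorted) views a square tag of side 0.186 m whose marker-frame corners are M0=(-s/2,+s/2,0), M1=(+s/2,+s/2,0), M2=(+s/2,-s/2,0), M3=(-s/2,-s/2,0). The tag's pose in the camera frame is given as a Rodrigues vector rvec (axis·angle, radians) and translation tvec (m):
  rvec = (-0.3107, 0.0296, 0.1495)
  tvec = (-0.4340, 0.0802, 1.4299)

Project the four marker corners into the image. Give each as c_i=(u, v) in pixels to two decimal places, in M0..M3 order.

c0=(108.66, 324.36) c1=(175.76, 341.57) c2=(190.96, 231.74) c3=(126.34, 215.92)

Intrinsics K: fx=520.3, fy=875.3, cx=308.4, cy=228.2
Marker side s = 0.186 m; corners in marker frame (Z=0):
  M0 = (-0.0930, +0.0930, 0)
  M1 = (+0.0930, +0.0930, 0)
  M2 = (+0.0930, -0.0930, 0)
  M3 = (-0.0930, -0.0930, 0)
rvec = (-0.3107, 0.0296, 0.1495), |rvec| = θ = 0.34606 rad = 19.828°
Rodrigues: sinθ=0.33920, 1−cosθ=0.05929; R = I + sinθ·[k]× + (1−cosθ)·[k]×²:
    [+0.98850 -0.15109 +0.00602]
    [+0.14198 +0.94115 +0.30673]
    [-0.05201 -0.30234 +0.95178]
t = (-0.4340, 0.0802, 1.4299) m
M0: Pc = R·M0+t = (-0.53998, +0.15452, +1.40662); u = 520.3·(-0.53998)/1.40662 + 308.4 = 108.6639, v = 875.3·(+0.15452)/1.40662 + 228.2 = 324.3551
M1: Pc = R·M1+t = (-0.35612, +0.18093, +1.39695); u = 520.3·(-0.35612)/1.39695 + 308.4 = 175.7610, v = 875.3·(+0.18093)/1.39695 + 228.2 = 341.5680
M2: Pc = R·M2+t = (-0.32802, +0.00588, +1.45318); u = 520.3·(-0.32802)/1.45318 + 308.4 = 190.9557, v = 875.3·(+0.00588)/1.45318 + 228.2 = 231.7402
M3: Pc = R·M3+t = (-0.51188, -0.02053, +1.46285); u = 520.3·(-0.51188)/1.46285 + 308.4 = 126.3375, v = 875.3·(-0.02053)/1.46285 + 228.2 = 215.9152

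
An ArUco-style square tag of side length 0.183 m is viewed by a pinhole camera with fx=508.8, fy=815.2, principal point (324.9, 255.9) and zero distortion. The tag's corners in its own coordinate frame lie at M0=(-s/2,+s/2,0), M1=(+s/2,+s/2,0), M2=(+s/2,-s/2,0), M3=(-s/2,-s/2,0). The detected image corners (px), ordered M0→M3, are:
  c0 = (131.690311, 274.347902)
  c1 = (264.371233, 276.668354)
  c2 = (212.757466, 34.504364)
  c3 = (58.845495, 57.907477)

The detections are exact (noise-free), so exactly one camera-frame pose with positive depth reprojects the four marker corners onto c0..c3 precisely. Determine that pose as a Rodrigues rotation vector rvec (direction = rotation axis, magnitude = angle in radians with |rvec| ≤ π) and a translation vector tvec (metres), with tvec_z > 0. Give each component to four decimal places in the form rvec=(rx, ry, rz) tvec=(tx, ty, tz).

Intrinsics K: fx=508.8, fy=815.2, cx=324.9, cy=255.9
Marker side s = 0.183 m; corners in marker frame (Z=0):
  M0 = (-0.0915, +0.0915, 0)
  M1 = (+0.0915, +0.0915, 0)
  M2 = (+0.0915, -0.0915, 0)
  M3 = (-0.0915, -0.0915, 0)
Detected image corners:
  c0 = (131.690311, 274.347902) px
  c1 = (264.371233, 276.668354) px
  c2 = (212.757466, 34.504364) px
  c3 = (58.845495, 57.907477) px
Planar DLT: solve 8×8 A·h = b for H (H[2,2]=1):
  H  [+683.21362 +519.10752 +166.21816]
  H  [-141.62771 +1419.05646 +172.19456]
  H  [-0.56453 +1.05478 +1.00000]
B = K⁻¹H; ‖b₁‖=1.794397, ‖b₂‖=1.794397; λ = 2/(‖b₁‖+‖b₂‖) = 0.557290, sign → tz>0 ⇒ λ=+0.557290
r₁ = λ·B[:,0] = (+0.94922,+0.00194,-0.31460); r₂ = λ·B[:,1] = (+0.19322,+0.78558,+0.58782)
r₃ = r₁×r₂ = (+0.24829,-0.61876,+0.74531); SVD([r₁ r₂ r₃]) → R = UVᵀ:
  R  [+0.94922 +0.19322 +0.24829]
  R  [+0.00194 +0.78558 -0.61876]
  R  [-0.31460 +0.58782 +0.74531]
t = (-0.17380, -0.05722, +0.55729) m
tr R = 2.480111; θ = arccos((tr R − 1)/2) = 0.737643 rad = 42.264°
axis k = ((R−Rᵀ)₃₂, (R−Rᵀ)₁₃, (R−Rᵀ)₂₁) / (2 sinθ) = (+0.897025, +0.418478, -0.142208)
rvec = θ·k = (+0.661684, +0.308687, -0.104899)

rvec=(0.6617, 0.3087, -0.1049) tvec=(-0.1738, -0.0572, 0.5573)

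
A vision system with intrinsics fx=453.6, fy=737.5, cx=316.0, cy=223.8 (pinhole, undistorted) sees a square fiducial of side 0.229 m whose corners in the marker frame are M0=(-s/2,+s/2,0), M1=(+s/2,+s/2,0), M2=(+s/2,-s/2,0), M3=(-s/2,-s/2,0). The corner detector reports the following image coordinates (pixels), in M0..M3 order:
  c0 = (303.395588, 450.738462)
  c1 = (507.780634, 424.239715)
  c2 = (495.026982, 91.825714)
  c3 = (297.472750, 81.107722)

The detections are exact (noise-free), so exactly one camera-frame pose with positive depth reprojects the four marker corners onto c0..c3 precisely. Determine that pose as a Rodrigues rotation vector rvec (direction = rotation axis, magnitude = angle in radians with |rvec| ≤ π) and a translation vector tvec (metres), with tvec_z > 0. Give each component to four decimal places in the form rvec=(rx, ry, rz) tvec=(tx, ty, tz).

Intrinsics K: fx=453.6, fy=737.5, cx=316.0, cy=223.8
Marker side s = 0.229 m; corners in marker frame (Z=0):
  M0 = (-0.1145, +0.1145, 0)
  M1 = (+0.1145, +0.1145, 0)
  M2 = (+0.1145, -0.1145, 0)
  M3 = (-0.1145, -0.1145, 0)
Detected image corners:
  c0 = (303.395588, 450.738462) px
  c1 = (507.780634, 424.239715) px
  c2 = (495.026982, 91.825714) px
  c3 = (297.472750, 81.107722) px
Planar DLT: solve 8×8 A·h = b for H (H[2,2]=1):
  H  [+1061.39686 -26.49776 +406.11122]
  H  [+87.41615 +1484.10305 +258.35897]
  H  [+0.45917 -0.16976 +1.00000]
B = K⁻¹H; ‖b₁‖=2.071693, ‖b₂‖=2.071693; λ = 2/(‖b₁‖+‖b₂‖) = 0.482697, sign → tz>0 ⇒ λ=+0.482697
r₁ = λ·B[:,0] = (+0.97508,-0.01004,+0.22164); r₂ = λ·B[:,1] = (+0.02889,+0.99622,-0.08194)
r₃ = r₁×r₂ = (-0.21998,+0.08630,+0.97168); SVD([r₁ r₂ r₃]) → R = UVᵀ:
  R  [+0.97508 +0.02889 -0.21998]
  R  [-0.01004 +0.99622 +0.08630]
  R  [+0.22164 -0.08194 +0.97168]
t = (+0.09589, +0.02262, +0.48270) m
tr R = 2.942975; θ = arccos((tr R − 1)/2) = 0.239371 rad = 13.715°
axis k = ((R−Rᵀ)₃₂, (R−Rᵀ)₁₃, (R−Rᵀ)₂₁) / (2 sinθ) = (-0.354813, -0.931325, -0.082103)
rvec = θ·k = (-0.084932, -0.222932, -0.019653)

rvec=(-0.0849, -0.2229, -0.0197) tvec=(0.0959, 0.0226, 0.4827)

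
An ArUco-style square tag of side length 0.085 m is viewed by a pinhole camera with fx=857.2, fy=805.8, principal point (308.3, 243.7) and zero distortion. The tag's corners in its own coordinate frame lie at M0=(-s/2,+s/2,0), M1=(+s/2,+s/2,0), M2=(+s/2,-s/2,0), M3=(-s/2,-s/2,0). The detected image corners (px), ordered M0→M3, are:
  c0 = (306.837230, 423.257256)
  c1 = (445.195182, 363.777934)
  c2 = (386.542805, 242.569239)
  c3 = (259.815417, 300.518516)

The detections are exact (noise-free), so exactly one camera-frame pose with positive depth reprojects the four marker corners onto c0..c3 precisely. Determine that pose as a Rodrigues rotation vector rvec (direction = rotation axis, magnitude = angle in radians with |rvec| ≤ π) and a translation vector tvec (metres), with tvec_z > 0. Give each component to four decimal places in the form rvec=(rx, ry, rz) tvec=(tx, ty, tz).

Intrinsics K: fx=857.2, fy=805.8, cx=308.3, cy=243.7
Marker side s = 0.085 m; corners in marker frame (Z=0):
  M0 = (-0.0425, +0.0425, 0)
  M1 = (+0.0425, +0.0425, 0)
  M2 = (+0.0425, -0.0425, 0)
  M3 = (-0.0425, -0.0425, 0)
Detected image corners:
  c0 = (306.837230, 423.257256) px
  c1 = (445.195182, 363.777934) px
  c2 = (386.542805, 242.569239) px
  c3 = (259.815417, 300.518516) px
Planar DLT: solve 8×8 A·h = b for H (H[2,2]=1):
  H  [+1454.19106 +300.70402 +347.74418]
  H  [-787.87622 +1130.66521 +330.52353]
  H  [-0.29312 -0.91550 +1.00000]
B = K⁻¹H; ‖b₁‖=2.030554, ‖b₂‖=2.030554; λ = 2/(‖b₁‖+‖b₂‖) = 0.492476, sign → tz>0 ⇒ λ=+0.492476
r₁ = λ·B[:,0] = (+0.88738,-0.43787,-0.14435); r₂ = λ·B[:,1] = (+0.33492,+0.82738,-0.45086)
r₃ = r₁×r₂ = (+0.31685,+0.35174,+0.88084); SVD([r₁ r₂ r₃]) → R = UVᵀ:
  R  [+0.88738 +0.33492 +0.31685]
  R  [-0.43787 +0.82738 +0.35174]
  R  [-0.14435 -0.45086 +0.88084]
t = (+0.02266, +0.05306, +0.49248) m
tr R = 2.595598; θ = arccos((tr R − 1)/2) = 0.647161 rad = 37.080°
axis k = ((R−Rᵀ)₃₂, (R−Rᵀ)₁₃, (R−Rᵀ)₂₁) / (2 sinθ) = (-0.665590, +0.382473, -0.640862)
rvec = θ·k = (-0.430744, +0.247521, -0.414741)

rvec=(-0.4307, 0.2475, -0.4147) tvec=(0.0227, 0.0531, 0.4925)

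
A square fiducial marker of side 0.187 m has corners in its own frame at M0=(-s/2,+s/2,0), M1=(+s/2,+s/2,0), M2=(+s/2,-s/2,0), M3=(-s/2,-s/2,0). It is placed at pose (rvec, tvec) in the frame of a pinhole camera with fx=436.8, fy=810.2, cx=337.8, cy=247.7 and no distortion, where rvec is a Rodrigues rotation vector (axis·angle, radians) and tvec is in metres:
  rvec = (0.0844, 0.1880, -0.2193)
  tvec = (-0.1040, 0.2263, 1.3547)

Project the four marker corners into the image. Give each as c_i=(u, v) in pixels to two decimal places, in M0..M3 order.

c0=(283.09, 445.56) c1=(339.94, 427.42) c2=(326.21, 318.27) c3=(269.24, 339.46)

Intrinsics K: fx=436.8, fy=810.2, cx=337.8, cy=247.7
Marker side s = 0.187 m; corners in marker frame (Z=0):
  M0 = (-0.0935, +0.0935, 0)
  M1 = (+0.0935, +0.0935, 0)
  M2 = (+0.0935, -0.0935, 0)
  M3 = (-0.0935, -0.0935, 0)
rvec = (0.0844, 0.1880, -0.2193), |rvec| = θ = 0.30093 rad = 17.242°
Rodrigues: sinθ=0.29641, 1−cosθ=0.04494; R = I + sinθ·[k]× + (1−cosθ)·[k]×²:
    [+0.95860 +0.22388 +0.17599]
    [-0.20813 +0.97260 -0.10359]
    [-0.19436 +0.06267 +0.97893]
t = (-0.1040, 0.2263, 1.3547) m
M0: Pc = R·M0+t = (-0.17270, +0.33670, +1.37873); u = 436.8·(-0.17270)/1.37873 + 337.8 = 283.0877, v = 810.2·(+0.33670)/1.37873 + 247.7 = 445.5578
M1: Pc = R·M1+t = (+0.00656, +0.29778, +1.34239); u = 436.8·(+0.00656)/1.34239 + 337.8 = 339.9350, v = 810.2·(+0.29778)/1.34239 + 247.7 = 427.4243
M2: Pc = R·M2+t = (-0.03530, +0.11590, +1.33067); u = 436.8·(-0.03530)/1.33067 + 337.8 = 326.2112, v = 810.2·(+0.11590)/1.33067 + 247.7 = 318.2687
M3: Pc = R·M3+t = (-0.21456, +0.15482, +1.36701); u = 436.8·(-0.21456)/1.36701 + 337.8 = 269.2415, v = 810.2·(+0.15482)/1.36701 + 247.7 = 339.4599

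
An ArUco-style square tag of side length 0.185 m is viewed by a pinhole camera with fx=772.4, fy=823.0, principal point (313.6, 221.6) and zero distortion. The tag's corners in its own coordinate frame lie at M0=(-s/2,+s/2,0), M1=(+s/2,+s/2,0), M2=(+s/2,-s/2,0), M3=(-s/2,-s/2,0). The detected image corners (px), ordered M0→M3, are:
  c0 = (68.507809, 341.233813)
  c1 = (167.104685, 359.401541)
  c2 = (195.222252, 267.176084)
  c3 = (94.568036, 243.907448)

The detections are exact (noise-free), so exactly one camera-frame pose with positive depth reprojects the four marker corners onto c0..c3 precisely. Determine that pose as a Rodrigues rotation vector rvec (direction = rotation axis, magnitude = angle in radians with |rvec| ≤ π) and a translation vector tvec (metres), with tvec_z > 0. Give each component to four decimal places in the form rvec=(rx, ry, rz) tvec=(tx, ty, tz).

rvec=(0.3179, -0.3277, 0.2932) tvec=(-0.3334, 0.1421, 1.4202)

Intrinsics K: fx=772.4, fy=823.0, cx=313.6, cy=221.6
Marker side s = 0.185 m; corners in marker frame (Z=0):
  M0 = (-0.0925, +0.0925, 0)
  M1 = (+0.0925, +0.0925, 0)
  M2 = (+0.0925, -0.0925, 0)
  M3 = (-0.0925, -0.0925, 0)
Detected image corners:
  c0 = (68.507809, 341.233813) px
  c1 = (167.104685, 359.401541) px
  c2 = (195.222252, 267.176084) px
  c3 = (94.568036, 243.907448) px
Planar DLT: solve 8×8 A·h = b for H (H[2,2]=1):
  H  [+571.46753 -122.90896 +132.28429]
  H  [+187.96809 +566.51747 +303.95991]
  H  [+0.25157 +0.18003 +1.00000]
B = K⁻¹H; ‖b₁‖=0.704120, ‖b₂‖=0.704120; λ = 2/(‖b₁‖+‖b₂‖) = 1.420212, sign → tz>0 ⇒ λ=+1.420212
r₁ = λ·B[:,0] = (+0.90570,+0.22817,+0.35728); r₂ = λ·B[:,1] = (-0.32980,+0.90877,+0.25568)
r₃ = r₁×r₂ = (-0.26635,-0.34940,+0.89832); SVD([r₁ r₂ r₃]) → R = UVᵀ:
  R  [+0.90570 -0.32980 -0.26635]
  R  [+0.22817 +0.90877 -0.34940]
  R  [+0.35728 +0.25568 +0.89832]
t = (-0.33339, +0.14212, +1.42021) m
tr R = 2.712788; θ = arccos((tr R − 1)/2) = 0.542552 rad = 31.086°
axis k = ((R−Rᵀ)₃₂, (R−Rᵀ)₁₃, (R−Rᵀ)₂₁) / (2 sinθ) = (+0.585949, -0.603912, +0.540327)
rvec = θ·k = (+0.317908, -0.327654, +0.293156)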